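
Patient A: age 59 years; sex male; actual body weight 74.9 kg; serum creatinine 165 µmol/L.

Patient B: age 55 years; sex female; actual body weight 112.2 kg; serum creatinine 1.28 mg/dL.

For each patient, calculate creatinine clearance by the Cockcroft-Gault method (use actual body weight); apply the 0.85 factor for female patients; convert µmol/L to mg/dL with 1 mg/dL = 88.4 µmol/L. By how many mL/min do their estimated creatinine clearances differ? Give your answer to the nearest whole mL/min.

43 mL/min

Patient A: SCr = 165 / 88.4 = 1.867 mg/dL
Patient A: CrCl = (140 − 59) × 74.9 / (72 × 1.867) = 6066.9 / 134.42 ≈ 45.1 mL/min
Patient B: CrCl = (140 − 55) × 112.2 / (72 × 1.28) × 0.85 = 9537.0 / 92.16 × 0.85 ≈ 88.0 mL/min
|45.1 − 88.0| = 42.9 mL/min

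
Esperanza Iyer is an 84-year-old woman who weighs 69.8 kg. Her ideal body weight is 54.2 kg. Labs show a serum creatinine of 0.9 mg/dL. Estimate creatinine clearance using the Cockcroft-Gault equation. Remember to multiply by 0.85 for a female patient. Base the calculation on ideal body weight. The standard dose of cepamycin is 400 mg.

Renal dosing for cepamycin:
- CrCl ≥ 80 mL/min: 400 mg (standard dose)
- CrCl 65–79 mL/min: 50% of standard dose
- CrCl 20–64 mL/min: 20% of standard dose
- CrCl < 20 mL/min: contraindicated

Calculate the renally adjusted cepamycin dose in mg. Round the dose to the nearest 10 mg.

80 mg

CrCl = (140 − 84) × 54.2 / (72 × 0.9) × 0.85 = 3035.2 / 64.80 × 0.85 ≈ 39.8 mL/min
CrCl ≈ 40 mL/min → bracket 20–64 mL/min.
20% of 400 mg = 80 mg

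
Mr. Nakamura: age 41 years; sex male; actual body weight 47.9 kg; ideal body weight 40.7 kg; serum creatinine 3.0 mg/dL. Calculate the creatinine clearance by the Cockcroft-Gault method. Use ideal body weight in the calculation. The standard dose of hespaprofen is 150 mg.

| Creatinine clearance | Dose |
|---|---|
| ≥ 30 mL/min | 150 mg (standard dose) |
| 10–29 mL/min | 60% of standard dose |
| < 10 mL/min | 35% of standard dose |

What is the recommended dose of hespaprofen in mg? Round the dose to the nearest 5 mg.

90 mg

CrCl = (140 − 41) × 40.7 / (72 × 3) = 4029.3 / 216.00 ≈ 18.7 mL/min
CrCl ≈ 19 mL/min → bracket 10–29 mL/min.
60% of 150 mg = 90 mg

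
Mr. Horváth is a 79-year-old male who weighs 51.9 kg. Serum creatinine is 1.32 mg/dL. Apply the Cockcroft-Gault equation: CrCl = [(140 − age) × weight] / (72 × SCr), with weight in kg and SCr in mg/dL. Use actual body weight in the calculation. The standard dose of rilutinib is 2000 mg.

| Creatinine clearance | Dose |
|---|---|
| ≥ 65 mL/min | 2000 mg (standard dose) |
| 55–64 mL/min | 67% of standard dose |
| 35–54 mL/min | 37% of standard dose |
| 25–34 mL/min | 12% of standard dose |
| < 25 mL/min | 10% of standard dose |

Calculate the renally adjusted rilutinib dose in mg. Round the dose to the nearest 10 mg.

240 mg

CrCl = (140 − 79) × 51.9 / (72 × 1.32) = 3165.9 / 95.04 ≈ 33.3 mL/min
CrCl ≈ 33 mL/min → bracket 25–34 mL/min.
12% of 2000 mg = 240 mg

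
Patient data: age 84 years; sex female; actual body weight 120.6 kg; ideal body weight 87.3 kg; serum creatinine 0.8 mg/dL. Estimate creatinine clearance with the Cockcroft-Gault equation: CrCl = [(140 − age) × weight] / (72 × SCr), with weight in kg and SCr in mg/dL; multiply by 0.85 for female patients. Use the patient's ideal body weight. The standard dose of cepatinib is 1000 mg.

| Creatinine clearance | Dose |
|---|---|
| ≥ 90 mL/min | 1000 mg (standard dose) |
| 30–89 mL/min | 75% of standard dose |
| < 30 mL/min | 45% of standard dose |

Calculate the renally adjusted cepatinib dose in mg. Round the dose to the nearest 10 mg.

750 mg

CrCl = (140 − 84) × 87.3 / (72 × 0.8) × 0.85 = 4888.8 / 57.60 × 0.85 ≈ 72.1 mL/min
CrCl ≈ 72 mL/min → bracket 30–89 mL/min.
75% of 1000 mg = 750 mg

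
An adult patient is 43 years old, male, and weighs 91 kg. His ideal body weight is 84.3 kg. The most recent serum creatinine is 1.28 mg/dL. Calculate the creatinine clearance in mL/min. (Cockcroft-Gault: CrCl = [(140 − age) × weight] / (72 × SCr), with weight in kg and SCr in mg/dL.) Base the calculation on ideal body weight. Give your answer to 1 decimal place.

88.7 mL/min

CrCl = (140 − 43) × 84.3 / (72 × 1.28) = 8177.1 / 92.16 ≈ 88.7 mL/min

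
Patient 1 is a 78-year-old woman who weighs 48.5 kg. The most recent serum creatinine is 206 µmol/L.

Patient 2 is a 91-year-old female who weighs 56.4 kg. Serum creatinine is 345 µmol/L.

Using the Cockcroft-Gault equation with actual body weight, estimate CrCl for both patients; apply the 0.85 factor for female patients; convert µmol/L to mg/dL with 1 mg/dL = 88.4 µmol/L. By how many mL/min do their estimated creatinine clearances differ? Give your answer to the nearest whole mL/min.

7 mL/min

Patient 1: SCr = 206 / 88.4 = 2.33 mg/dL
Patient 1: CrCl = (140 − 78) × 48.5 / (72 × 2.33) × 0.85 = 3007.0 / 167.76 × 0.85 ≈ 15.2 mL/min
Patient 2: SCr = 345 / 88.4 = 3.903 mg/dL
Patient 2: CrCl = (140 − 91) × 56.4 / (72 × 3.903) × 0.85 = 2763.6 / 281.02 × 0.85 ≈ 8.4 mL/min
|15.2 − 8.4| = 6.8 mL/min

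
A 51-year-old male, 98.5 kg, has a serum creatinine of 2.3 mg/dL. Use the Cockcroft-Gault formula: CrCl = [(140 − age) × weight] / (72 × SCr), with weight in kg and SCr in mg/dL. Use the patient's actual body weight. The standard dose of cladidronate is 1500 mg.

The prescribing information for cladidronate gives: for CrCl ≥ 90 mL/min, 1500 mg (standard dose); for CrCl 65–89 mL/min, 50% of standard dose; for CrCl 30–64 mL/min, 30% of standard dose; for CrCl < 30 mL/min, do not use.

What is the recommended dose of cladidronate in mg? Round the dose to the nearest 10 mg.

450 mg

CrCl = (140 − 51) × 98.5 / (72 × 2.3) = 8766.5 / 165.60 ≈ 52.9 mL/min
CrCl ≈ 53 mL/min → bracket 30–64 mL/min.
30% of 1500 mg = 450 mg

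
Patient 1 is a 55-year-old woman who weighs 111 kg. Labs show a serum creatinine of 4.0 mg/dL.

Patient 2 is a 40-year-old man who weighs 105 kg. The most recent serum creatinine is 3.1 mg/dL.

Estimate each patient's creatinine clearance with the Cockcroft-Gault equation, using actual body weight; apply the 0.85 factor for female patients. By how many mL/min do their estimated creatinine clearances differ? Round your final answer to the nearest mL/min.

Patient 1: CrCl = (140 − 55) × 111 / (72 × 4) × 0.85 = 9435.0 / 288.00 × 0.85 ≈ 27.8 mL/min
Patient 2: CrCl = (140 − 40) × 105 / (72 × 3.1) = 10500.0 / 223.20 ≈ 47.0 mL/min
|27.8 − 47.0| = 19.2 mL/min

19 mL/min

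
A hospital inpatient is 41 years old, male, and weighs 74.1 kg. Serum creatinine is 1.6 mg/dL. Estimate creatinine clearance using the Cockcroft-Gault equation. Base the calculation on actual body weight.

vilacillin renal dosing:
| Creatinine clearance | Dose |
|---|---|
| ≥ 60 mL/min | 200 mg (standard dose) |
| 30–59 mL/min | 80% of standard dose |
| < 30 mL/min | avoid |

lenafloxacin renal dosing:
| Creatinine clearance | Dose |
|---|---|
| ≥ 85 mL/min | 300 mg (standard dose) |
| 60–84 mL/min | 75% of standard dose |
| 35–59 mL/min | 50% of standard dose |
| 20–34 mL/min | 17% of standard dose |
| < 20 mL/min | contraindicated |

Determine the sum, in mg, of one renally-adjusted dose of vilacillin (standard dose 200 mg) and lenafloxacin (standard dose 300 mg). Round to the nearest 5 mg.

CrCl = (140 − 41) × 74.1 / (72 × 1.6) = 7335.9 / 115.20 ≈ 63.7 mL/min
CrCl ≈ 64 mL/min.
vilacillin: ≥ 60 mL/min → 100% of 200 mg = 200 mg.
lenafloxacin: 60–84 mL/min → 75% of 300 mg = 225 mg.
Total = 200 + 225 = 425 mg.

425 mg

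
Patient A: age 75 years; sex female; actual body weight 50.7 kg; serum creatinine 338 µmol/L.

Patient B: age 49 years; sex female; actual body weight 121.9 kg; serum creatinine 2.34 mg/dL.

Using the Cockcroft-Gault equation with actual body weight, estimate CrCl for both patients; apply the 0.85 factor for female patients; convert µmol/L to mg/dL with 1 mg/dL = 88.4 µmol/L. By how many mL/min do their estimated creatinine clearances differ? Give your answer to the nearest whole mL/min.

Patient A: SCr = 338 / 88.4 = 3.824 mg/dL
Patient A: CrCl = (140 − 75) × 50.7 / (72 × 3.824) × 0.85 = 3295.5 / 275.33 × 0.85 ≈ 10.2 mL/min
Patient B: CrCl = (140 − 49) × 121.9 / (72 × 2.34) × 0.85 = 11092.9 / 168.48 × 0.85 ≈ 56.0 mL/min
|10.2 − 56.0| = 45.8 mL/min

46 mL/min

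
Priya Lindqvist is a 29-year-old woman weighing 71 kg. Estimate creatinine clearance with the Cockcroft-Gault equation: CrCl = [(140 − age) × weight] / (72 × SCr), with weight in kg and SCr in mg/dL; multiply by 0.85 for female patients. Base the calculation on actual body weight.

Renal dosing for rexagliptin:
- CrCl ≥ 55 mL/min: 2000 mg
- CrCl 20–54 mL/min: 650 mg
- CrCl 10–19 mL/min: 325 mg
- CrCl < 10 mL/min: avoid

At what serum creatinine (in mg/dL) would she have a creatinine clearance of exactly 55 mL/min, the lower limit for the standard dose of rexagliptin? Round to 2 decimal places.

1.69 mg/dL

Standard dose requires CrCl ≥ 55 mL/min.
Set (140 − 29) × 71 × 0.85 / (72 × SCr) = 55
SCr = (140 − 29) × 71 × 0.85 / (72 × 55) = 1.692 mg/dL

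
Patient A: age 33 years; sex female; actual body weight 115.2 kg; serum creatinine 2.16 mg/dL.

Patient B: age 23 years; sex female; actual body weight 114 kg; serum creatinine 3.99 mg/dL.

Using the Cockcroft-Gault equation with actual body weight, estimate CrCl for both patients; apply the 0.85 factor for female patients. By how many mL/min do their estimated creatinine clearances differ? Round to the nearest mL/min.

Patient A: CrCl = (140 − 33) × 115.2 / (72 × 2.16) × 0.85 = 12326.4 / 155.52 × 0.85 ≈ 67.4 mL/min
Patient B: CrCl = (140 − 23) × 114 / (72 × 3.99) × 0.85 = 13338.0 / 287.28 × 0.85 ≈ 39.5 mL/min
|67.4 − 39.5| = 27.9 mL/min

28 mL/min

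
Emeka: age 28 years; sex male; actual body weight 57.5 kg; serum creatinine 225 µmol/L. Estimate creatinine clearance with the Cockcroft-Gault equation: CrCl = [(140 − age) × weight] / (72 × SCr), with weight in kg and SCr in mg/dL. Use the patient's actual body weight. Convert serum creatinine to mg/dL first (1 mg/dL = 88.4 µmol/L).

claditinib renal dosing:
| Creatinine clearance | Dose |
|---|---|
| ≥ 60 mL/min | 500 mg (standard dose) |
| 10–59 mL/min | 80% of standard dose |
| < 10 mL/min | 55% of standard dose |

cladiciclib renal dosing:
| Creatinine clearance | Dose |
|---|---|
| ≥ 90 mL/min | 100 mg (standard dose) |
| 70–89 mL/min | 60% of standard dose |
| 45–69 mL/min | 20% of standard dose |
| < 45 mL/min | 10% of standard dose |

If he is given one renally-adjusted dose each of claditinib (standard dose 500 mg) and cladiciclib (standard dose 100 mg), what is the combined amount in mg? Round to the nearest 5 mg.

SCr = 225 / 88.4 = 2.545 mg/dL
CrCl = (140 − 28) × 57.5 / (72 × 2.545) = 6440.0 / 183.24 ≈ 35.1 mL/min
CrCl ≈ 35 mL/min.
claditinib: 10–59 mL/min → 80% of 500 mg = 400 mg.
cladiciclib: < 45 mL/min → 10% of 100 mg = 10 mg.
Total = 400 + 10 = 410 mg.

410 mg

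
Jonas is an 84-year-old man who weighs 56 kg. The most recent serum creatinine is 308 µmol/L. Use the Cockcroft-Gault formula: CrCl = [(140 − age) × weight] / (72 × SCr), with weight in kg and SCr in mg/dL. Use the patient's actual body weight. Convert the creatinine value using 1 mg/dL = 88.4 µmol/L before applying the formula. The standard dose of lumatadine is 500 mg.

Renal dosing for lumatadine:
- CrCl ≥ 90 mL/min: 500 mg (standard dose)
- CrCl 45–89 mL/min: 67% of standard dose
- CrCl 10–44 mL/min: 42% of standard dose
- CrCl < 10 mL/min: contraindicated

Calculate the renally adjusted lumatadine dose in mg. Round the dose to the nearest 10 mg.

210 mg

SCr = 308 / 88.4 = 3.484 mg/dL
CrCl = (140 − 84) × 56 / (72 × 3.484) = 3136.0 / 250.85 ≈ 12.5 mL/min
CrCl ≈ 13 mL/min → bracket 10–44 mL/min.
42% of 500 mg = 210 mg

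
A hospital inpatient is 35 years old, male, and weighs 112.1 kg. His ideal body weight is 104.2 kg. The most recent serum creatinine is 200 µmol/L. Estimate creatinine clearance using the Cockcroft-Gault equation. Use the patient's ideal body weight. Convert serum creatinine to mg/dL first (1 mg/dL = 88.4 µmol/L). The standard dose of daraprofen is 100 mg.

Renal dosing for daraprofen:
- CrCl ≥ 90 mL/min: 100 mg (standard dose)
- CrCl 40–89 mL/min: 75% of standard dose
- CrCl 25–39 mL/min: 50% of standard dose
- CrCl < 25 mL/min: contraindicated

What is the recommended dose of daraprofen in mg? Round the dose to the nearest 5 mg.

SCr = 200 / 88.4 = 2.262 mg/dL
CrCl = (140 − 35) × 104.2 / (72 × 2.262) = 10941.0 / 162.86 ≈ 67.2 mL/min
CrCl ≈ 67 mL/min → bracket 40–89 mL/min.
75% of 100 mg = 75 mg

75 mg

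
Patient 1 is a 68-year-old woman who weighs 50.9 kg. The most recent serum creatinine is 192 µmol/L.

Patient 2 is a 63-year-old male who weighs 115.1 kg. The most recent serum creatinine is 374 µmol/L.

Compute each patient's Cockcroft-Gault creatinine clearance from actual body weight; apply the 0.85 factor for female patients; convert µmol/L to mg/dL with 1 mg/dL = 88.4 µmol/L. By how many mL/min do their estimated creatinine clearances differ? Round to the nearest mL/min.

9 mL/min

Patient 1: SCr = 192 / 88.4 = 2.172 mg/dL
Patient 1: CrCl = (140 − 68) × 50.9 / (72 × 2.172) × 0.85 = 3664.8 / 156.38 × 0.85 ≈ 19.9 mL/min
Patient 2: SCr = 374 / 88.4 = 4.231 mg/dL
Patient 2: CrCl = (140 − 63) × 115.1 / (72 × 4.231) = 8862.7 / 304.63 ≈ 29.1 mL/min
|19.9 − 29.1| = 9.2 mL/min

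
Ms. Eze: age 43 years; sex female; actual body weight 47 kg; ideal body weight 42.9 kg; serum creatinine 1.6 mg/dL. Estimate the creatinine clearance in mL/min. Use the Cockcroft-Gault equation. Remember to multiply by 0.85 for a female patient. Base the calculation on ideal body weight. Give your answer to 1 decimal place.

30.7 mL/min

CrCl = (140 − 43) × 42.9 / (72 × 1.6) × 0.85 = 4161.3 / 115.20 × 0.85 ≈ 30.7 mL/min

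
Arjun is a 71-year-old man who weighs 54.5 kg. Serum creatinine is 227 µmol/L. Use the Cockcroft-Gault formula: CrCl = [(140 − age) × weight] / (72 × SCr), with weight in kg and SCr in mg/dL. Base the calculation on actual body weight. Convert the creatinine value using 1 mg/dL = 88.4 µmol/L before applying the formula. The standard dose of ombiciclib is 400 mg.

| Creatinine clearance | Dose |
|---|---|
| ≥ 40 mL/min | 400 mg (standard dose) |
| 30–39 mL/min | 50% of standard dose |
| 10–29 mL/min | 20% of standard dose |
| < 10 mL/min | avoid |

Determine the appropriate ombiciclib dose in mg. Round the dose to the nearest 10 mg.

80 mg

SCr = 227 / 88.4 = 2.568 mg/dL
CrCl = (140 − 71) × 54.5 / (72 × 2.568) = 3760.5 / 184.90 ≈ 20.3 mL/min
CrCl ≈ 20 mL/min → bracket 10–29 mL/min.
20% of 400 mg = 80 mg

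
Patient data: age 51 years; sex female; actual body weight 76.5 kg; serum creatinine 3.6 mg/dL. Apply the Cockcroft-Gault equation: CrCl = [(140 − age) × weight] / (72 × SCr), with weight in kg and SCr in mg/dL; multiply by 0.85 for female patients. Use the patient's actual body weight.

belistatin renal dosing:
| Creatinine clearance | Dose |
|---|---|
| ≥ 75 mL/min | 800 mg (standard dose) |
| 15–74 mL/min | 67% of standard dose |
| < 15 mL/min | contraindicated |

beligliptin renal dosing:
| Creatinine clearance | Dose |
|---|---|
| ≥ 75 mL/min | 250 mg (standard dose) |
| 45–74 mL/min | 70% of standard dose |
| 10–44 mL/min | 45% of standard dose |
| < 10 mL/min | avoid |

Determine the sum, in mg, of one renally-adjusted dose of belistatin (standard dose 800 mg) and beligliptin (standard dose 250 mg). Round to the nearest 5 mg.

650 mg

CrCl = (140 − 51) × 76.5 / (72 × 3.6) × 0.85 = 6808.5 / 259.20 × 0.85 ≈ 22.3 mL/min
CrCl ≈ 22 mL/min.
belistatin: 15–74 mL/min → 67% of 800 mg = 536 mg.
beligliptin: 10–44 mL/min → 45% of 250 mg = 112.5 mg.
Total = 536 + 112.5 = 648.5 mg.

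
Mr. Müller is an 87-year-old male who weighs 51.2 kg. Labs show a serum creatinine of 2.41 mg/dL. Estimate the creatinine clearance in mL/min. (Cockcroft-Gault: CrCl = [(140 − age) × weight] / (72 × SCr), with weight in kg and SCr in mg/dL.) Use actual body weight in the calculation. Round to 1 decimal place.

CrCl = (140 − 87) × 51.2 / (72 × 2.41) = 2713.6 / 173.52 ≈ 15.6 mL/min

15.6 mL/min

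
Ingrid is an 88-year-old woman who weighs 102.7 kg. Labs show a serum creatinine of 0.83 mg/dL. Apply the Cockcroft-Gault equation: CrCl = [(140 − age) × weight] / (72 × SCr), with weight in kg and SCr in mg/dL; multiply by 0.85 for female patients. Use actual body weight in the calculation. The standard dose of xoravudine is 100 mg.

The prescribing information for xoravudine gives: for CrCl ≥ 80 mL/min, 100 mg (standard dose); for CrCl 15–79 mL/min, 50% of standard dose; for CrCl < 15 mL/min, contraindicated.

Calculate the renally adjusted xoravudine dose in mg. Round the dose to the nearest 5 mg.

CrCl = (140 − 88) × 102.7 / (72 × 0.83) × 0.85 = 5340.4 / 59.76 × 0.85 ≈ 76.0 mL/min
CrCl ≈ 76 mL/min → bracket 15–79 mL/min.
50% of 100 mg = 50 mg

50 mg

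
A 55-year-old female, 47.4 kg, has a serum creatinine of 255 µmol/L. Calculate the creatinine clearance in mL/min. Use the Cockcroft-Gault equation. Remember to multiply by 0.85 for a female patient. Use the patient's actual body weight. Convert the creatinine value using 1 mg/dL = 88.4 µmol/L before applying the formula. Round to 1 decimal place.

SCr = 255 / 88.4 = 2.885 mg/dL
CrCl = (140 − 55) × 47.4 / (72 × 2.885) × 0.85 = 4029.0 / 207.72 × 0.85 ≈ 16.5 mL/min

16.5 mL/min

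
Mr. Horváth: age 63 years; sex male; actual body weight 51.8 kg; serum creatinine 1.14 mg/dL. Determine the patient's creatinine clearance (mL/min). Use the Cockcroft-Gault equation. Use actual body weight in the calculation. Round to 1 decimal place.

48.6 mL/min

CrCl = (140 − 63) × 51.8 / (72 × 1.14) = 3988.6 / 82.08 ≈ 48.6 mL/min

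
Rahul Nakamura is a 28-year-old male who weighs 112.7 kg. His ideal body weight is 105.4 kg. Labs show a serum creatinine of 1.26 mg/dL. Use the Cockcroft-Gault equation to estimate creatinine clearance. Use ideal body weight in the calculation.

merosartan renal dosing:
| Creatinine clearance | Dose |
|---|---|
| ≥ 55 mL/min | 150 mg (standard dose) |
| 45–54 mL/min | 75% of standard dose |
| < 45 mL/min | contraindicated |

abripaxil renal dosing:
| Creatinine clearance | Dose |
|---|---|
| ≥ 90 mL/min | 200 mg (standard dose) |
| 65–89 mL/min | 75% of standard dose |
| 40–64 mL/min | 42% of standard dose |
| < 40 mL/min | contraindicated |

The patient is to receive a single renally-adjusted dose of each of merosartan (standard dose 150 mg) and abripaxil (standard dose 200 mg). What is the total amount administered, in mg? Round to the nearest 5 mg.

CrCl = (140 − 28) × 105.4 / (72 × 1.26) = 11804.8 / 90.72 ≈ 130.1 mL/min
CrCl ≈ 130 mL/min.
merosartan: ≥ 55 mL/min → 100% of 150 mg = 150 mg.
abripaxil: ≥ 90 mL/min → 100% of 200 mg = 200 mg.
Total = 150 + 200 = 350 mg.

350 mg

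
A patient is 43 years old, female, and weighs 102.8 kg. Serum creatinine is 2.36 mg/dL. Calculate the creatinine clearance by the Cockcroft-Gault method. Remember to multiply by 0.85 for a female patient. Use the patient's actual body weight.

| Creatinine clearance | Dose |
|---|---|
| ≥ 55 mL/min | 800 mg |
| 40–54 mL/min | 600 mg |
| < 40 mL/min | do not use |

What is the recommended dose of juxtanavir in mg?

CrCl = (140 − 43) × 102.8 / (72 × 2.36) × 0.85 = 9971.6 / 169.92 × 0.85 ≈ 49.9 mL/min
CrCl ≈ 50 mL/min → bracket 40–54 mL/min.
Dose for this bracket: 600 mg.

600 mg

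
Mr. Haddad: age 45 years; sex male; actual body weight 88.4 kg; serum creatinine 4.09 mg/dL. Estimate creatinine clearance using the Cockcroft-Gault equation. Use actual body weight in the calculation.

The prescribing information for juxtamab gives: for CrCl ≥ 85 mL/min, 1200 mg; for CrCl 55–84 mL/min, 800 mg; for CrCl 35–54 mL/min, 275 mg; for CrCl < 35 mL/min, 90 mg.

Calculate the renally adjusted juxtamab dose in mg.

CrCl = (140 − 45) × 88.4 / (72 × 4.09) = 8398.0 / 294.48 ≈ 28.5 mL/min
CrCl ≈ 29 mL/min → bracket < 35 mL/min.
Dose for this bracket: 90 mg.

90 mg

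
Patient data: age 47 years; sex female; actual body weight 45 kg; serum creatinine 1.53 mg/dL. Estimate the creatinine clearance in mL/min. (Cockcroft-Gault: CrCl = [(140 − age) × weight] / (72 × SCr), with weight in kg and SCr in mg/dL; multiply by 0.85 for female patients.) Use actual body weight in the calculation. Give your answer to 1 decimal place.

32.3 mL/min

CrCl = (140 − 47) × 45 / (72 × 1.53) × 0.85 = 4185.0 / 110.16 × 0.85 ≈ 32.3 mL/min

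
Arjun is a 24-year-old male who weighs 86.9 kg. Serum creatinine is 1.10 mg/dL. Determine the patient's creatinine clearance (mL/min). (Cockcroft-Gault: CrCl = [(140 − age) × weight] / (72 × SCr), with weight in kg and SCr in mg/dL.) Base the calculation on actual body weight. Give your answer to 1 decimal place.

CrCl = (140 − 24) × 86.9 / (72 × 1.1) = 10080.4 / 79.20 ≈ 127.3 mL/min

127.3 mL/min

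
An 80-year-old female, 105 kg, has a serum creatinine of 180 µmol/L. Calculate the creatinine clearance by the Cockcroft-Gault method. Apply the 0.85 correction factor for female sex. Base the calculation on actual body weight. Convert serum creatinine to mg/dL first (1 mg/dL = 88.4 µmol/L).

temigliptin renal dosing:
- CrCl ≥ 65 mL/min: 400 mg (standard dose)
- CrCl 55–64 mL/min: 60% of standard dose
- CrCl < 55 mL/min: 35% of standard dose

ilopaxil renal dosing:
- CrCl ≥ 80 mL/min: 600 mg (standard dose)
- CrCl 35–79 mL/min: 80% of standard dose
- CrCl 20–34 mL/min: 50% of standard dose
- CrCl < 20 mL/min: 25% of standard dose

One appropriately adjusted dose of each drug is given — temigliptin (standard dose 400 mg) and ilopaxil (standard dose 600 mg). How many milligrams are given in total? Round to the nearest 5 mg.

SCr = 180 / 88.4 = 2.036 mg/dL
CrCl = (140 − 80) × 105 / (72 × 2.036) × 0.85 = 6300.0 / 146.59 × 0.85 ≈ 36.5 mL/min
CrCl ≈ 37 mL/min.
temigliptin: < 55 mL/min → 35% of 400 mg = 140 mg.
ilopaxil: 35–79 mL/min → 80% of 600 mg = 480 mg.
Total = 140 + 480 = 620 mg.

620 mg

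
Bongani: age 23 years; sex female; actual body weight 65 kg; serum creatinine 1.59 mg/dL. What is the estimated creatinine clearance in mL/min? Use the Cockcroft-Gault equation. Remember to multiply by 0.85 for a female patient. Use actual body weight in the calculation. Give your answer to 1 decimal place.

56.5 mL/min

CrCl = (140 − 23) × 65 / (72 × 1.59) × 0.85 = 7605.0 / 114.48 × 0.85 ≈ 56.5 mL/min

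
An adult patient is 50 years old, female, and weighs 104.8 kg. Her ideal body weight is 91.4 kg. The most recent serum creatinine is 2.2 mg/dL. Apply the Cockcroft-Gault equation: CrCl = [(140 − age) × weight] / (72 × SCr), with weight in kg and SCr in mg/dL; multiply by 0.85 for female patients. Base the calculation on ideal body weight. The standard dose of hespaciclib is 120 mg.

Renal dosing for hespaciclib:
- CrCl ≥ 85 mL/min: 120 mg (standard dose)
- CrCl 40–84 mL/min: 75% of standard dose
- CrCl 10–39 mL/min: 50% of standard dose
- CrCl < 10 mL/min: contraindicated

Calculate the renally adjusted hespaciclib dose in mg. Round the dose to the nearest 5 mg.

CrCl = (140 − 50) × 91.4 / (72 × 2.2) × 0.85 = 8226.0 / 158.40 × 0.85 ≈ 44.1 mL/min
CrCl ≈ 44 mL/min → bracket 40–84 mL/min.
75% of 120 mg = 90 mg

90 mg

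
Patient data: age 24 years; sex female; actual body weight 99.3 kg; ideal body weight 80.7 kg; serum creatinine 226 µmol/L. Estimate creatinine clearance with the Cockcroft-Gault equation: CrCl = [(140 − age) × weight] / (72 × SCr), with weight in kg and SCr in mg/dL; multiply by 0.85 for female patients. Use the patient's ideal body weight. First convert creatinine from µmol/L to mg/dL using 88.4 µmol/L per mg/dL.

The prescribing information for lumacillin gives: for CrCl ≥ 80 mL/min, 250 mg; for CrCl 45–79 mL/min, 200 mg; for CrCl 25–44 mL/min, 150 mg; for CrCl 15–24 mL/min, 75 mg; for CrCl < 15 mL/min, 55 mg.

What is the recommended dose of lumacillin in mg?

150 mg

SCr = 226 / 88.4 = 2.557 mg/dL
CrCl = (140 − 24) × 80.7 / (72 × 2.557) × 0.85 = 9361.2 / 184.10 × 0.85 ≈ 43.2 mL/min
CrCl ≈ 43 mL/min → bracket 25–44 mL/min.
Dose for this bracket: 150 mg.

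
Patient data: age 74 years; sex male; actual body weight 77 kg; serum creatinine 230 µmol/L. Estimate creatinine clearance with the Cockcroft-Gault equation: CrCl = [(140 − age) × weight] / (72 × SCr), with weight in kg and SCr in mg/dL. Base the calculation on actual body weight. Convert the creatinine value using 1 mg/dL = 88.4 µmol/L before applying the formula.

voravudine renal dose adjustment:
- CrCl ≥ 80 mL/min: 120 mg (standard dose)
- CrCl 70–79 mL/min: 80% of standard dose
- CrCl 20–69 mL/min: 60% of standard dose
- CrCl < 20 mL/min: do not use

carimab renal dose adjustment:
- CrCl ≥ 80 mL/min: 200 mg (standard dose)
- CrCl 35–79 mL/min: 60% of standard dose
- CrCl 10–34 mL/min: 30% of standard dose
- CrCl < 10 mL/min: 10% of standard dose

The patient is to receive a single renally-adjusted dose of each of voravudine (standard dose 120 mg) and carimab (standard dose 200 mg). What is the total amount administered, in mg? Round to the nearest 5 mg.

130 mg

SCr = 230 / 88.4 = 2.602 mg/dL
CrCl = (140 − 74) × 77 / (72 × 2.602) = 5082.0 / 187.34 ≈ 27.1 mL/min
CrCl ≈ 27 mL/min.
voravudine: 20–69 mL/min → 60% of 120 mg = 72 mg.
carimab: 10–34 mL/min → 30% of 200 mg = 60 mg.
Total = 72 + 60 = 132 mg.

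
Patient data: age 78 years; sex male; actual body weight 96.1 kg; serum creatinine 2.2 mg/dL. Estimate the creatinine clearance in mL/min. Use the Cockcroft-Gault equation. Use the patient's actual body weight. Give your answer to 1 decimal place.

CrCl = (140 − 78) × 96.1 / (72 × 2.2) = 5958.2 / 158.40 ≈ 37.6 mL/min

37.6 mL/min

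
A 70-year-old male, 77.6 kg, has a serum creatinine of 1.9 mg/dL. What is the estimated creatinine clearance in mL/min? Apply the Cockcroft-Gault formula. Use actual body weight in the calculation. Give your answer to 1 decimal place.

39.7 mL/min

CrCl = (140 − 70) × 77.6 / (72 × 1.9) = 5432.0 / 136.80 ≈ 39.7 mL/min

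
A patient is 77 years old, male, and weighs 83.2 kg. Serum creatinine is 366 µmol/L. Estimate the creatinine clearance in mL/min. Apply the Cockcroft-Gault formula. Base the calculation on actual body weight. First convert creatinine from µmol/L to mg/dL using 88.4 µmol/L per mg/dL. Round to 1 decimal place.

SCr = 366 / 88.4 = 4.14 mg/dL
CrCl = (140 − 77) × 83.2 / (72 × 4.14) = 5241.6 / 298.08 ≈ 17.6 mL/min

17.6 mL/min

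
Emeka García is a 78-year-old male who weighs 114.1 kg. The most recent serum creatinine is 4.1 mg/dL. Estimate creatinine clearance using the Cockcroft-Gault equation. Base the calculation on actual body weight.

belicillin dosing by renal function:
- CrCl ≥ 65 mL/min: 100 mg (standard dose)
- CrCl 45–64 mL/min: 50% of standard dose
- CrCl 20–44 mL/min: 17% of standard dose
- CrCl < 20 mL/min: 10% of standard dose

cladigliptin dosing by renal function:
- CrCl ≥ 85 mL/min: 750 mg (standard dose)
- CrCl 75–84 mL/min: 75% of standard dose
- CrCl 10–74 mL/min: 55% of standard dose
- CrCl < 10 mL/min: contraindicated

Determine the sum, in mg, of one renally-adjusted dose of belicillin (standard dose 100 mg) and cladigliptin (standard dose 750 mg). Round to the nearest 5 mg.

430 mg

CrCl = (140 − 78) × 114.1 / (72 × 4.1) = 7074.2 / 295.20 ≈ 24.0 mL/min
CrCl ≈ 24 mL/min.
belicillin: 20–44 mL/min → 17% of 100 mg = 17 mg.
cladigliptin: 10–74 mL/min → 55% of 750 mg = 412.5 mg.
Total = 17 + 412.5 = 429.5 mg.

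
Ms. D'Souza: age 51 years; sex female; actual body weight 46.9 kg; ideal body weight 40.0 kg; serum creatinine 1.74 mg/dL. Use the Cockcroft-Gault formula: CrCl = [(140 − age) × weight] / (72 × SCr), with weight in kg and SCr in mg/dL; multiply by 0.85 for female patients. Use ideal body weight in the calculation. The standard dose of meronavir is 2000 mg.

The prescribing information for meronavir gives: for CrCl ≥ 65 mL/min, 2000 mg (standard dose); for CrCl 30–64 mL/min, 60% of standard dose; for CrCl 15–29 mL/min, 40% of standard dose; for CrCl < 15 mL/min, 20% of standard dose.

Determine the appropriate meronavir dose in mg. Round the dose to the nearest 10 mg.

800 mg

CrCl = (140 − 51) × 40 / (72 × 1.74) × 0.85 = 3560.0 / 125.28 × 0.85 ≈ 24.2 mL/min
CrCl ≈ 24 mL/min → bracket 15–29 mL/min.
40% of 2000 mg = 800 mg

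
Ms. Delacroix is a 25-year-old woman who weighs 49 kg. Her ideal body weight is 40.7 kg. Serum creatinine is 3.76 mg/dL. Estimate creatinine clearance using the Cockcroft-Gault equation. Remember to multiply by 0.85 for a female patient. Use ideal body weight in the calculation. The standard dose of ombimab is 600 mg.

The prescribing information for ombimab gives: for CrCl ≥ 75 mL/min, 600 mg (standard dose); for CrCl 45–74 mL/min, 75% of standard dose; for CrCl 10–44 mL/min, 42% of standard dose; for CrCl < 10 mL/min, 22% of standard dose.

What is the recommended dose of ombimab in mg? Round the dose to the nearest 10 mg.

CrCl = (140 − 25) × 40.7 / (72 × 3.76) × 0.85 = 4680.5 / 270.72 × 0.85 ≈ 14.7 mL/min
CrCl ≈ 15 mL/min → bracket 10–44 mL/min.
42% of 600 mg = 252 mg → 250 mg

250 mg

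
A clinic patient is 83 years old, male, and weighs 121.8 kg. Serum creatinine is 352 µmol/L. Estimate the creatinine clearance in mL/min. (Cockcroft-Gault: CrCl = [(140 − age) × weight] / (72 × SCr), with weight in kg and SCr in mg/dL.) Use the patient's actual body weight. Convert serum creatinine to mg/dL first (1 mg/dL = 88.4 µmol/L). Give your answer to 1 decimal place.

SCr = 352 / 88.4 = 3.982 mg/dL
CrCl = (140 − 83) × 121.8 / (72 × 3.982) = 6942.6 / 286.70 ≈ 24.2 mL/min

24.2 mL/min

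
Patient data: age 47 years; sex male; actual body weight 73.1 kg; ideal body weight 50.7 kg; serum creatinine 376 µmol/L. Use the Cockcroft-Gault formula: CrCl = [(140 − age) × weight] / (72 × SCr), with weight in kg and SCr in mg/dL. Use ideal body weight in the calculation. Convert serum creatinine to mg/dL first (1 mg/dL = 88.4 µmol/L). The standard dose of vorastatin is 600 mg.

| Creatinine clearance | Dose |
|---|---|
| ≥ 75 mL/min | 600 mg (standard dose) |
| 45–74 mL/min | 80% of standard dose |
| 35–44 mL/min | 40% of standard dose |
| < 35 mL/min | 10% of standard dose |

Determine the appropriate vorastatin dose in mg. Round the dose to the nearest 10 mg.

SCr = 376 / 88.4 = 4.253 mg/dL
CrCl = (140 − 47) × 50.7 / (72 × 4.253) = 4715.1 / 306.22 ≈ 15.4 mL/min
CrCl ≈ 15 mL/min → bracket < 35 mL/min.
10% of 600 mg = 60 mg

60 mg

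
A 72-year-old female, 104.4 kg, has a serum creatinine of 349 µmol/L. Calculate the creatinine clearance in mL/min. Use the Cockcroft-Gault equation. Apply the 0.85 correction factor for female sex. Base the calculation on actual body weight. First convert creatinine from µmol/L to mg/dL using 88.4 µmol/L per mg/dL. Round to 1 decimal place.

21.2 mL/min

SCr = 349 / 88.4 = 3.948 mg/dL
CrCl = (140 − 72) × 104.4 / (72 × 3.948) × 0.85 = 7099.2 / 284.26 × 0.85 ≈ 21.2 mL/min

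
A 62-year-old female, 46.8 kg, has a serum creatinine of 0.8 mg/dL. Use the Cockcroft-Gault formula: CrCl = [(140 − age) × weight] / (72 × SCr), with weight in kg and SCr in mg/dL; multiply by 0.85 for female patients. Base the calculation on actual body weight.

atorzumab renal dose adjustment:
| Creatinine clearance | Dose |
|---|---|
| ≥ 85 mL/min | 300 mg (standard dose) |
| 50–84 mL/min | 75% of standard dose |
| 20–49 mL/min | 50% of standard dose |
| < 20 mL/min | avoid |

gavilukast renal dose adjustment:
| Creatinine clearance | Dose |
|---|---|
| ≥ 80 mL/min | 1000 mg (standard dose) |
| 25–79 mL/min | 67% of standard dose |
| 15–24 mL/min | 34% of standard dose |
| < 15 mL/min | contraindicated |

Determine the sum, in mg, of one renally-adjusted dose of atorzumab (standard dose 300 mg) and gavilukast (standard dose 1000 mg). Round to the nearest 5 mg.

CrCl = (140 − 62) × 46.8 / (72 × 0.8) × 0.85 = 3650.4 / 57.60 × 0.85 ≈ 53.9 mL/min
CrCl ≈ 54 mL/min.
atorzumab: 50–84 mL/min → 75% of 300 mg = 225 mg.
gavilukast: 25–79 mL/min → 67% of 1000 mg = 670 mg.
Total = 225 + 670 = 895 mg.

895 mg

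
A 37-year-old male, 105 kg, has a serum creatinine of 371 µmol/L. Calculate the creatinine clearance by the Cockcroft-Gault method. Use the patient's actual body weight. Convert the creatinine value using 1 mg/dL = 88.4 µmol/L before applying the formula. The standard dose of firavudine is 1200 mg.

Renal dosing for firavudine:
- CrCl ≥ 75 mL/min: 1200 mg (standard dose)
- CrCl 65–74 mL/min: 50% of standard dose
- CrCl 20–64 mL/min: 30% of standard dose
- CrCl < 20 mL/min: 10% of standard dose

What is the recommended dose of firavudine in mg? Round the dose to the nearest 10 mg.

SCr = 371 / 88.4 = 4.197 mg/dL
CrCl = (140 − 37) × 105 / (72 × 4.197) = 10815.0 / 302.18 ≈ 35.8 mL/min
CrCl ≈ 36 mL/min → bracket 20–64 mL/min.
30% of 1200 mg = 360 mg

360 mg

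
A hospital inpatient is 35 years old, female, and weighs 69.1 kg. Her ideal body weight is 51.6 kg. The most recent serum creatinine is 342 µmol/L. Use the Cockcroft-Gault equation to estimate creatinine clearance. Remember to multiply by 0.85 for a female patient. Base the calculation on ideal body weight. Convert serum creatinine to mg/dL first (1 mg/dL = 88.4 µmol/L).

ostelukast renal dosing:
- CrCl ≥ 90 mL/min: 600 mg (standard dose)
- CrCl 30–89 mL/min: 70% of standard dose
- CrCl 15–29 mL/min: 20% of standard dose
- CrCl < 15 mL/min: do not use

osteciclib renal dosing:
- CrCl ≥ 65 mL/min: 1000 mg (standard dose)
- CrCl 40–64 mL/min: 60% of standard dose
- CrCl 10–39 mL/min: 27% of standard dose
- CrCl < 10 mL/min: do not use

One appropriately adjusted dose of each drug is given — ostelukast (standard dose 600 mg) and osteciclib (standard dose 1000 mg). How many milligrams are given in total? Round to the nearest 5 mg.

SCr = 342 / 88.4 = 3.869 mg/dL
CrCl = (140 − 35) × 51.6 / (72 × 3.869) × 0.85 = 5418.0 / 278.57 × 0.85 ≈ 16.5 mL/min
CrCl ≈ 17 mL/min.
ostelukast: 15–29 mL/min → 20% of 600 mg = 120 mg.
osteciclib: 10–39 mL/min → 27% of 1000 mg = 270 mg.
Total = 120 + 270 = 390 mg.

390 mg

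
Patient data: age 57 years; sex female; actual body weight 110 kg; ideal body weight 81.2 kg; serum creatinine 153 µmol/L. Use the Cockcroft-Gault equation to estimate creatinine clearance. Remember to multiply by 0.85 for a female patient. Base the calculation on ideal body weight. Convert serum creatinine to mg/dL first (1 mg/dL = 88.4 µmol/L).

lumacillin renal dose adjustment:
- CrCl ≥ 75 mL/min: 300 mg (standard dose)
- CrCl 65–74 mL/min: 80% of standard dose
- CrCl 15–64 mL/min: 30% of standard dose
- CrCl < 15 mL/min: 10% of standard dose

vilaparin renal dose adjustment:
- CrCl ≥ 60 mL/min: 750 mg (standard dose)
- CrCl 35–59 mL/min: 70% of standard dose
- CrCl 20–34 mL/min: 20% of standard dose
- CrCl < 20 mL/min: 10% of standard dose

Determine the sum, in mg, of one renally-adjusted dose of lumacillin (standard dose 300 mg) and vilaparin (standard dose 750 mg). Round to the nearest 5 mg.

SCr = 153 / 88.4 = 1.731 mg/dL
CrCl = (140 − 57) × 81.2 / (72 × 1.731) × 0.85 = 6739.6 / 124.63 × 0.85 ≈ 46.0 mL/min
CrCl ≈ 46 mL/min.
lumacillin: 15–64 mL/min → 30% of 300 mg = 90 mg.
vilaparin: 35–59 mL/min → 70% of 750 mg = 525 mg.
Total = 90 + 525 = 615 mg.

615 mg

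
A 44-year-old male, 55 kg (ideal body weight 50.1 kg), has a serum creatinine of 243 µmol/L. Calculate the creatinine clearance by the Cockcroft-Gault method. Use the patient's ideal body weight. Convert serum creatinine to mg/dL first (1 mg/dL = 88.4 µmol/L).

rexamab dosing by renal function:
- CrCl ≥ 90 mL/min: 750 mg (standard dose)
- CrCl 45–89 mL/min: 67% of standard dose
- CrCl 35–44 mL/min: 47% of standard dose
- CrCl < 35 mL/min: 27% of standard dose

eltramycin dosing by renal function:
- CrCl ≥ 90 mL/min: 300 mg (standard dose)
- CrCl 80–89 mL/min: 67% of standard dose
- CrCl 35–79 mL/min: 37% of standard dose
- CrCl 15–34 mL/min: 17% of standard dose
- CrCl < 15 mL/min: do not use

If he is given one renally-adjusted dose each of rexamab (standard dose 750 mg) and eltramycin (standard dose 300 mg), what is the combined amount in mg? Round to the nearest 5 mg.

SCr = 243 / 88.4 = 2.749 mg/dL
CrCl = (140 − 44) × 50.1 / (72 × 2.749) = 4809.6 / 197.93 ≈ 24.3 mL/min
CrCl ≈ 24 mL/min.
rexamab: < 35 mL/min → 27% of 750 mg = 202.5 mg.
eltramycin: 15–34 mL/min → 17% of 300 mg = 51 mg.
Total = 202.5 + 51 = 253.5 mg.

255 mg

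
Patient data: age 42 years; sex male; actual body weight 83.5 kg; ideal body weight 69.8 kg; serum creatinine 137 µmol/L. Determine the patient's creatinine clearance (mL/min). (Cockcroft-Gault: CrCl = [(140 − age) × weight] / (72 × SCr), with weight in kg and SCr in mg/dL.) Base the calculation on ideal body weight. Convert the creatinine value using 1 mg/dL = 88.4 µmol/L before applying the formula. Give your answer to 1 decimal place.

SCr = 137 / 88.4 = 1.55 mg/dL
CrCl = (140 − 42) × 69.8 / (72 × 1.55) = 6840.4 / 111.60 ≈ 61.3 mL/min

61.3 mL/min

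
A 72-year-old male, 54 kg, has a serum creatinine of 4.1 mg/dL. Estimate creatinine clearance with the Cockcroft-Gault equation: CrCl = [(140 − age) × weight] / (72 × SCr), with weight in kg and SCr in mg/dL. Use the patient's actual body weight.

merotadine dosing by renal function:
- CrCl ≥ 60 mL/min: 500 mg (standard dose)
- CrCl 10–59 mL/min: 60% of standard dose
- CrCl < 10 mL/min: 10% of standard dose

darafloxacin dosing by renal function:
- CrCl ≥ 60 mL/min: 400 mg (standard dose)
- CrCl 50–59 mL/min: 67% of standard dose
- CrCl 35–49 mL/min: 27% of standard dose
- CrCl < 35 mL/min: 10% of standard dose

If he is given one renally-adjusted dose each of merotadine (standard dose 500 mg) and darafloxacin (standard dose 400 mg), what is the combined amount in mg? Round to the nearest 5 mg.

340 mg

CrCl = (140 − 72) × 54 / (72 × 4.1) = 3672.0 / 295.20 ≈ 12.4 mL/min
CrCl ≈ 12 mL/min.
merotadine: 10–59 mL/min → 60% of 500 mg = 300 mg.
darafloxacin: < 35 mL/min → 10% of 400 mg = 40 mg.
Total = 300 + 40 = 340 mg.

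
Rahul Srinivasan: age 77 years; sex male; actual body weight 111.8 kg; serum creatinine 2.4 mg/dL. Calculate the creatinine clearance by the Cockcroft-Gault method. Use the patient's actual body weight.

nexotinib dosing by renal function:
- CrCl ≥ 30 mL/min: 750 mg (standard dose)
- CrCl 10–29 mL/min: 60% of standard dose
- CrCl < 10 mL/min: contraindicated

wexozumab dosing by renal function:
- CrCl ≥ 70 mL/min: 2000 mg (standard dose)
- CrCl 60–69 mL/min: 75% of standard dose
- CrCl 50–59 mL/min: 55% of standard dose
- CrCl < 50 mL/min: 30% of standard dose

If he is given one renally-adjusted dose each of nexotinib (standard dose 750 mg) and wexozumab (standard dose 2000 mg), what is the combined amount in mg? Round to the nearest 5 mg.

CrCl = (140 − 77) × 111.8 / (72 × 2.4) = 7043.4 / 172.80 ≈ 40.8 mL/min
CrCl ≈ 41 mL/min.
nexotinib: ≥ 30 mL/min → 100% of 750 mg = 750 mg.
wexozumab: < 50 mL/min → 30% of 2000 mg = 600 mg.
Total = 750 + 600 = 1350 mg.

1350 mg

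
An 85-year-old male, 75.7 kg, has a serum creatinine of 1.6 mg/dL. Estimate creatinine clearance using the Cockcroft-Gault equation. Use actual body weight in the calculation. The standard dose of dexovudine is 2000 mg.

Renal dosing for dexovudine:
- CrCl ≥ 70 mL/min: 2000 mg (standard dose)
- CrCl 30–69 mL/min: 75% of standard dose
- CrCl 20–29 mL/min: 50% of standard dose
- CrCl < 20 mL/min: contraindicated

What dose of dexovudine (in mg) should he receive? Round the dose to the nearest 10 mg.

CrCl = (140 − 85) × 75.7 / (72 × 1.6) = 4163.5 / 115.20 ≈ 36.1 mL/min
CrCl ≈ 36 mL/min → bracket 30–69 mL/min.
75% of 2000 mg = 1500 mg

1500 mg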